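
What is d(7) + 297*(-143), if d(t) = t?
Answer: -42464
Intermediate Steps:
d(7) + 297*(-143) = 7 + 297*(-143) = 7 - 42471 = -42464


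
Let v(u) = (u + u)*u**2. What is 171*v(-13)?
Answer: -751374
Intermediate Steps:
v(u) = 2*u**3 (v(u) = (2*u)*u**2 = 2*u**3)
171*v(-13) = 171*(2*(-13)**3) = 171*(2*(-2197)) = 171*(-4394) = -751374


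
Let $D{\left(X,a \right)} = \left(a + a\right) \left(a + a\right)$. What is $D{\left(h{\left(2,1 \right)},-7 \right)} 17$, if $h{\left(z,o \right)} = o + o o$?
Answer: $3332$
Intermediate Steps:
$h{\left(z,o \right)} = o + o^{2}$
$D{\left(X,a \right)} = 4 a^{2}$ ($D{\left(X,a \right)} = 2 a 2 a = 4 a^{2}$)
$D{\left(h{\left(2,1 \right)},-7 \right)} 17 = 4 \left(-7\right)^{2} \cdot 17 = 4 \cdot 49 \cdot 17 = 196 \cdot 17 = 3332$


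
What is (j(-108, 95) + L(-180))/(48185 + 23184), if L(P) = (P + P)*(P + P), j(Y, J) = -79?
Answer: 129521/71369 ≈ 1.8148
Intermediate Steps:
L(P) = 4*P² (L(P) = (2*P)*(2*P) = 4*P²)
(j(-108, 95) + L(-180))/(48185 + 23184) = (-79 + 4*(-180)²)/(48185 + 23184) = (-79 + 4*32400)/71369 = (-79 + 129600)*(1/71369) = 129521*(1/71369) = 129521/71369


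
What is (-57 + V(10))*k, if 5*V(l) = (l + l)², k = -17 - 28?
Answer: -1035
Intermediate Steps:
k = -45
V(l) = 4*l²/5 (V(l) = (l + l)²/5 = (2*l)²/5 = (4*l²)/5 = 4*l²/5)
(-57 + V(10))*k = (-57 + (⅘)*10²)*(-45) = (-57 + (⅘)*100)*(-45) = (-57 + 80)*(-45) = 23*(-45) = -1035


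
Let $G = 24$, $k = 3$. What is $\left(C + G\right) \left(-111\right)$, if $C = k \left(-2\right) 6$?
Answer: $1332$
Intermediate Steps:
$C = -36$ ($C = 3 \left(-2\right) 6 = \left(-6\right) 6 = -36$)
$\left(C + G\right) \left(-111\right) = \left(-36 + 24\right) \left(-111\right) = \left(-12\right) \left(-111\right) = 1332$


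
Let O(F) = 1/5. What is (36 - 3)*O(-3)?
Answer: 33/5 ≈ 6.6000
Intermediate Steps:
O(F) = 1/5
(36 - 3)*O(-3) = (36 - 3)*(1/5) = 33*(1/5) = 33/5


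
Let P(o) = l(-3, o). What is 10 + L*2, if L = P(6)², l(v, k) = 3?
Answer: 28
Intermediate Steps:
P(o) = 3
L = 9 (L = 3² = 9)
10 + L*2 = 10 + 9*2 = 10 + 18 = 28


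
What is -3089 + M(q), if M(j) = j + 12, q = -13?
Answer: -3090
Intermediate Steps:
M(j) = 12 + j
-3089 + M(q) = -3089 + (12 - 13) = -3089 - 1 = -3090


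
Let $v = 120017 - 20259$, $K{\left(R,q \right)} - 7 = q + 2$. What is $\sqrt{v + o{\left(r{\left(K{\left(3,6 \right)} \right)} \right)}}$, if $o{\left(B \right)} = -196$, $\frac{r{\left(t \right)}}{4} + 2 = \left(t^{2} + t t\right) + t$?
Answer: $\sqrt{99562} \approx 315.53$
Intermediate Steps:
$K{\left(R,q \right)} = 9 + q$ ($K{\left(R,q \right)} = 7 + \left(q + 2\right) = 7 + \left(2 + q\right) = 9 + q$)
$r{\left(t \right)} = -8 + 4 t + 8 t^{2}$ ($r{\left(t \right)} = -8 + 4 \left(\left(t^{2} + t t\right) + t\right) = -8 + 4 \left(\left(t^{2} + t^{2}\right) + t\right) = -8 + 4 \left(2 t^{2} + t\right) = -8 + 4 \left(t + 2 t^{2}\right) = -8 + \left(4 t + 8 t^{2}\right) = -8 + 4 t + 8 t^{2}$)
$v = 99758$ ($v = 120017 - 20259 = 99758$)
$\sqrt{v + o{\left(r{\left(K{\left(3,6 \right)} \right)} \right)}} = \sqrt{99758 - 196} = \sqrt{99562}$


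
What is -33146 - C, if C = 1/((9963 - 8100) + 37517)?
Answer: -1305289481/39380 ≈ -33146.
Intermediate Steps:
C = 1/39380 (C = 1/(1863 + 37517) = 1/39380 ≈ 2.5394e-5)
-33146 - C = -33146 - 1*1/39380 = -33146 - 1/39380 = -1305289481/39380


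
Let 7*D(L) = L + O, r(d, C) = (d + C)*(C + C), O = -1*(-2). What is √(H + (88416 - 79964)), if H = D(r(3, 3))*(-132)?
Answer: 2*√94759/7 ≈ 87.951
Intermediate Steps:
O = 2
r(d, C) = 2*C*(C + d) (r(d, C) = (C + d)*(2*C) = 2*C*(C + d))
D(L) = 2/7 + L/7 (D(L) = (L + 2)/7 = (2 + L)/7 = 2/7 + L/7)
H = -5016/7 (H = (2/7 + (2*3*(3 + 3))/7)*(-132) = (2/7 + (2*3*6)/7)*(-132) = (2/7 + (⅐)*36)*(-132) = (2/7 + 36/7)*(-132) = (38/7)*(-132) = -5016/7 ≈ -716.57)
√(H + (88416 - 79964)) = √(-5016/7 + (88416 - 79964)) = √(-5016/7 + 8452) = √(54148/7) = 2*√94759/7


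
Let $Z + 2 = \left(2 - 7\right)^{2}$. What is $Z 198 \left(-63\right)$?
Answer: $-286902$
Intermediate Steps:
$Z = 23$ ($Z = -2 + \left(2 - 7\right)^{2} = -2 + \left(-5\right)^{2} = -2 + 25 = 23$)
$Z 198 \left(-63\right) = 23 \cdot 198 \left(-63\right) = 4554 \left(-63\right) = -286902$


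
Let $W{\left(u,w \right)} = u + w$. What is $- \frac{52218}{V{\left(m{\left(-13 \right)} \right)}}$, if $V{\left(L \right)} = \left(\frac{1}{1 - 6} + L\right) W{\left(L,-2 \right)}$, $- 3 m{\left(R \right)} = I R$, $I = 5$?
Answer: $- \frac{1174905}{9499} \approx -123.69$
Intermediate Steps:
$m{\left(R \right)} = - \frac{5 R}{3}$
$V{\left(L \right)} = \left(-2 + L\right) \left(- \frac{1}{5} + L\right)$ ($V{\left(L \right)} = \left(\frac{1}{1 - 6} + L\right) \left(L - 2\right) = \left(\frac{1}{-5} + L\right) \left(-2 + L\right) = \left(- \frac{1}{5} + L\right) \left(-2 + L\right) = \left(-2 + L\right) \left(- \frac{1}{5} + L\right)$)
$- \frac{52218}{V{\left(m{\left(-13 \right)} \right)}} = - \frac{52218}{\frac{1}{5} \left(-1 + 5 \left(\left(- \frac{5}{3}\right) \left(-13\right)\right)\right) \left(-2 - - \frac{65}{3}\right)} = - \frac{52218}{\frac{1}{5} \left(-1 + 5 \cdot \frac{65}{3}\right) \left(-2 + \frac{65}{3}\right)} = - \frac{52218}{\frac{1}{5} \left(-1 + \frac{325}{3}\right) \frac{59}{3}} = - \frac{52218}{\frac{1}{5} \cdot \frac{322}{3} \cdot \frac{59}{3}} = - \frac{52218}{\frac{18998}{45}} = \left(-52218\right) \frac{45}{18998} = - \frac{1174905}{9499}$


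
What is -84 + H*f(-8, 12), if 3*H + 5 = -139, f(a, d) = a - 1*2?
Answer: 396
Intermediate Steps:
f(a, d) = -2 + a (f(a, d) = a - 2 = -2 + a)
H = -48 (H = -5/3 + (1/3)*(-139) = -5/3 - 139/3 = -48)
-84 + H*f(-8, 12) = -84 - 48*(-2 - 8) = -84 - 48*(-10) = -84 + 480 = 396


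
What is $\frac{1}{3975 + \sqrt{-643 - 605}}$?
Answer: $\frac{1325}{5267291} - \frac{4 i \sqrt{78}}{15801873} \approx 0.00025155 - 2.2356 \cdot 10^{-6} i$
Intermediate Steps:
$\frac{1}{3975 + \sqrt{-643 - 605}} = \frac{1}{3975 + \sqrt{-1248}} = \frac{1}{3975 + 4 i \sqrt{78}}$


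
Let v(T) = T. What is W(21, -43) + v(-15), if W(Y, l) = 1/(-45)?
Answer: -676/45 ≈ -15.022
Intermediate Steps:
W(Y, l) = -1/45
W(21, -43) + v(-15) = -1/45 - 15 = -676/45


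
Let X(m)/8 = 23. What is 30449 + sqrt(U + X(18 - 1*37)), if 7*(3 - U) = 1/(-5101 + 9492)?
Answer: 30449 + 47*sqrt(79977674)/30737 ≈ 30463.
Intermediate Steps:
X(m) = 184 (X(m) = 8*23 = 184)
U = 92210/30737 (U = 3 - 1/(7*(-5101 + 9492)) = 3 - 1/7/4391 = 3 - 1/7*1/4391 = 3 - 1/30737 = 92210/30737 ≈ 3.0000)
30449 + sqrt(U + X(18 - 1*37)) = 30449 + sqrt(92210/30737 + 184) = 30449 + sqrt(5747818/30737) = 30449 + 47*sqrt(79977674)/30737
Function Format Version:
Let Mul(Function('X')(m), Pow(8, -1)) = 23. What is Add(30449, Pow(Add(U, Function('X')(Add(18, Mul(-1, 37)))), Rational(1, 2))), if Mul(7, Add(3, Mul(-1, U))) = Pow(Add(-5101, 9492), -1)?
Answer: Add(30449, Mul(Rational(47, 30737), Pow(79977674, Rational(1, 2)))) ≈ 30463.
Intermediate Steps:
Function('X')(m) = 184 (Function('X')(m) = Mul(8, 23) = 184)
U = Rational(92210, 30737) (U = Add(3, Mul(Rational(-1, 7), Pow(Add(-5101, 9492), -1))) = Add(3, Mul(Rational(-1, 7), Pow(4391, -1))) = Add(3, Mul(Rational(-1, 7), Rational(1, 4391))) = Add(3, Rational(-1, 30737)) = Rational(92210, 30737) ≈ 3.0000)
Add(30449, Pow(Add(U, Function('X')(Add(18, Mul(-1, 37)))), Rational(1, 2))) = Add(30449, Pow(Add(Rational(92210, 30737), 184), Rational(1, 2))) = Add(30449, Pow(Rational(5747818, 30737), Rational(1, 2))) = Add(30449, Mul(Rational(47, 30737), Pow(79977674, Rational(1, 2))))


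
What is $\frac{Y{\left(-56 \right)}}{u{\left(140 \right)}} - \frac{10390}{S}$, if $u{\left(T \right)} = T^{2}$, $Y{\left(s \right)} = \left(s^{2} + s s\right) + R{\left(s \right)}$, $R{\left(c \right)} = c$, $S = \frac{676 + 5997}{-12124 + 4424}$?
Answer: $\frac{28001790703}{2335550} \approx 11989.0$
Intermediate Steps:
$S = - \frac{6673}{7700}$ ($S = \frac{6673}{-7700} = 6673 \left(- \frac{1}{7700}\right) = - \frac{6673}{7700} \approx -0.86662$)
$Y{\left(s \right)} = s + 2 s^{2}$ ($Y{\left(s \right)} = \left(s^{2} + s s\right) + s = \left(s^{2} + s^{2}\right) + s = 2 s^{2} + s = s + 2 s^{2}$)
$\frac{Y{\left(-56 \right)}}{u{\left(140 \right)}} - \frac{10390}{S} = \frac{\left(-56\right) \left(1 + 2 \left(-56\right)\right)}{140^{2}} - \frac{10390}{- \frac{6673}{7700}} = \frac{\left(-56\right) \left(1 - 112\right)}{19600} - - \frac{80003000}{6673} = \left(-56\right) \left(-111\right) \frac{1}{19600} + \frac{80003000}{6673} = 6216 \cdot \frac{1}{19600} + \frac{80003000}{6673} = \frac{111}{350} + \frac{80003000}{6673} = \frac{28001790703}{2335550}$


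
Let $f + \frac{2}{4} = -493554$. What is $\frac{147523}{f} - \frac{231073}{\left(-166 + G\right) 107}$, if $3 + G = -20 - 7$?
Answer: $\frac{221906533245}{20701649948} \approx 10.719$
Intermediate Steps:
$f = - \frac{987109}{2}$ ($f = - \frac{1}{2} - 493554 = - \frac{987109}{2} \approx -4.9355 \cdot 10^{5}$)
$G = -30$ ($G = -3 - 27 = -30$)
$\frac{147523}{f} - \frac{231073}{\left(-166 + G\right) 107} = \frac{147523}{- \frac{987109}{2}} - \frac{231073}{\left(-166 - 30\right) 107} = 147523 \left(- \frac{2}{987109}\right) - \frac{231073}{\left(-196\right) 107} = - \frac{295046}{987109} - \frac{231073}{-20972} = - \frac{295046}{987109} - - \frac{231073}{20972} = - \frac{295046}{987109} + \frac{231073}{20972} = \frac{221906533245}{20701649948}$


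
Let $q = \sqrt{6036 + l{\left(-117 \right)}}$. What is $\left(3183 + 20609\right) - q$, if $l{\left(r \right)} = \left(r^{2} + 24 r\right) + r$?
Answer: $23792 - 20 \sqrt{42} \approx 23662.0$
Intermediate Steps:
$l{\left(r \right)} = r^{2} + 25 r$
$q = 20 \sqrt{42}$ ($q = \sqrt{6036 - 117 \left(25 - 117\right)} = \sqrt{6036 - -10764} = \sqrt{6036 + 10764} = \sqrt{16800} = 20 \sqrt{42} \approx 129.61$)
$\left(3183 + 20609\right) - q = \left(3183 + 20609\right) - 20 \sqrt{42} = 23792 - 20 \sqrt{42}$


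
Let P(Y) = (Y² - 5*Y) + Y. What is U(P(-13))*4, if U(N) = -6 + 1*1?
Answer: -20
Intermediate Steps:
P(Y) = Y² - 4*Y
U(N) = -5 (U(N) = -6 + 1 = -5)
U(P(-13))*4 = -5*4 = -20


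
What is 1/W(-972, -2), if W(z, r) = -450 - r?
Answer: -1/448 ≈ -0.0022321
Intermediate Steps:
1/W(-972, -2) = 1/(-450 - 1*(-2)) = 1/(-450 + 2) = 1/(-448) = -1/448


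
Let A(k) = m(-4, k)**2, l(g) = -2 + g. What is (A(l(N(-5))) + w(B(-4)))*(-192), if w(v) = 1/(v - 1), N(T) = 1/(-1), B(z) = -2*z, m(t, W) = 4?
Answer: -21696/7 ≈ -3099.4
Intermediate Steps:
N(T) = -1
w(v) = 1/(-1 + v)
A(k) = 16 (A(k) = 4**2 = 16)
(A(l(N(-5))) + w(B(-4)))*(-192) = (16 + 1/(-1 - 2*(-4)))*(-192) = (16 + 1/(-1 + 8))*(-192) = (16 + 1/7)*(-192) = (113/7)*(-192) = -21696/7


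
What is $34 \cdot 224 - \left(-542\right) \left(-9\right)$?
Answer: $2738$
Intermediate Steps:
$34 \cdot 224 - \left(-542\right) \left(-9\right) = 7616 - 4878 = 2738$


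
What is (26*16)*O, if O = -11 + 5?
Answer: -2496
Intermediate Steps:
O = -6
(26*16)*O = (26*16)*(-6) = 416*(-6) = -2496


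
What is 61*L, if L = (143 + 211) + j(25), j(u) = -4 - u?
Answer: 19825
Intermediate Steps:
L = 325 (L = (143 + 211) + (-4 - 1*25) = 354 + (-4 - 25) = 354 - 29 = 325)
61*L = 61*325 = 19825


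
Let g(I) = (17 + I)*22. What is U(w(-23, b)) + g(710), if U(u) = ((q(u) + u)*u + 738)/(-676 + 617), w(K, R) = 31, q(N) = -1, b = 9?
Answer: 941978/59 ≈ 15966.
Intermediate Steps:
g(I) = 374 + 22*I
U(u) = -738/59 - u*(-1 + u)/59 (U(u) = ((-1 + u)*u + 738)/(-676 + 617) = (u*(-1 + u) + 738)/(-59) = (738 + u*(-1 + u))*(-1/59) = -738/59 - u*(-1 + u)/59)
U(w(-23, b)) + g(710) = (-738/59 - 1/59*31² + (1/59)*31) + (374 + 22*710) = (-738/59 - 1/59*961 + 31/59) + (374 + 15620) = (-738/59 - 961/59 + 31/59) + 15994 = -1668/59 + 15994 = 941978/59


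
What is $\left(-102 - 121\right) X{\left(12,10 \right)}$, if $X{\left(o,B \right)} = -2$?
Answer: $446$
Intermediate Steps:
$\left(-102 - 121\right) X{\left(12,10 \right)} = \left(-102 - 121\right) \left(-2\right) = \left(-223\right) \left(-2\right) = 446$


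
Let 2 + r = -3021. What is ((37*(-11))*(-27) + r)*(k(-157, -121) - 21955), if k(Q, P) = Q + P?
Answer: -177108078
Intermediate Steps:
k(Q, P) = P + Q
r = -3023 (r = -2 - 3021 = -3023)
((37*(-11))*(-27) + r)*(k(-157, -121) - 21955) = ((37*(-11))*(-27) - 3023)*((-121 - 157) - 21955) = (-407*(-27) - 3023)*(-278 - 21955) = (10989 - 3023)*(-22233) = 7966*(-22233) = -177108078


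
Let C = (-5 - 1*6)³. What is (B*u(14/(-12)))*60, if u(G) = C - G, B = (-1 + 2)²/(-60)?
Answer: 7979/6 ≈ 1329.8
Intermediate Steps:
C = -1331 (C = (-5 - 6)³ = (-11)³ = -1331)
B = -1/60 (B = 1²*(-1/60) = 1*(-1/60) = -1/60 ≈ -0.016667)
u(G) = -1331 - G
(B*u(14/(-12)))*60 = -(-1331 - 14/(-12))/60*60 = -(-1331 - 14*(-1)/12)/60*60 = -(-1331 - 1*(-7/6))/60*60 = -(-1331 + 7/6)/60*60 = -1/60*(-7979/6)*60 = (7979/360)*60 = 7979/6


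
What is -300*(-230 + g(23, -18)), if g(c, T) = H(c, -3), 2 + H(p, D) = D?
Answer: 70500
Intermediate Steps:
H(p, D) = -2 + D
g(c, T) = -5 (g(c, T) = -2 - 3 = -5)
-300*(-230 + g(23, -18)) = -300*(-230 - 5) = -300*(-235) = 70500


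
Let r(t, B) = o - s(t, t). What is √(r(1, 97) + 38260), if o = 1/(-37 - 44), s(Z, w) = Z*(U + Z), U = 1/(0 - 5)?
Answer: √77474855/45 ≈ 195.60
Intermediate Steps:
U = -⅕ (U = 1/(-5) = -⅕ ≈ -0.20000)
s(Z, w) = Z*(-⅕ + Z)
o = -1/81 (o = 1/(-81) = -1/81 ≈ -0.012346)
r(t, B) = -1/81 - t*(-⅕ + t)
√(r(1, 97) + 38260) = √((-1/81 - 1*1² + (⅕)*1) + 38260) = √((-1/81 - 1*1 + ⅕) + 38260) = √((-1/81 - 1 + ⅕) + 38260) = √(-329/405 + 38260) = √(15494971/405) = √77474855/45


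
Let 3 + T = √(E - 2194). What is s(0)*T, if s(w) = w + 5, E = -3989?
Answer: -15 + 15*I*√687 ≈ -15.0 + 393.16*I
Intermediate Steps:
T = -3 + 3*I*√687 (T = -3 + √(-3989 - 2194) = -3 + √(-6183) = -3 + 3*I*√687 ≈ -3.0 + 78.632*I)
s(w) = 5 + w
s(0)*T = (5 + 0)*(-3 + 3*I*√687) = 5*(-3 + 3*I*√687) = -15 + 15*I*√687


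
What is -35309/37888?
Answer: -35309/37888 ≈ -0.93193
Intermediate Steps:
-35309/37888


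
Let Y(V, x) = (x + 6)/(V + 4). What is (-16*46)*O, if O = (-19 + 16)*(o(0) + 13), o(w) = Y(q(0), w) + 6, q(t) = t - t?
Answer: 45264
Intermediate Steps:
q(t) = 0
Y(V, x) = (6 + x)/(4 + V)
o(w) = 15/2 + w/4 (o(w) = (6 + w)/(4 + 0) + 6 = (6 + w)/4 + 6 = (3/2 + w/4) + 6 = 15/2 + w/4)
O = -123/2 (O = (-19 + 16)*((15/2 + (¼)*0) + 13) = -3*((15/2 + 0) + 13) = -3*(15/2 + 13) = -3*41/2 = -123/2 ≈ -61.500)
(-16*46)*O = -16*46*(-123/2) = -736*(-123/2) = 45264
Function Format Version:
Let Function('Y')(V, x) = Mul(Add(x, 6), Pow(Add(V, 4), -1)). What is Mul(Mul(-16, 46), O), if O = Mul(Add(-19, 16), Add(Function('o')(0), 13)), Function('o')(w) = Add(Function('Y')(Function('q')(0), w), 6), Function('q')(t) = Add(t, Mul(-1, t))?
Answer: 45264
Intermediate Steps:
Function('q')(t) = 0
Function('Y')(V, x) = Mul(Pow(Add(4, V), -1), Add(6, x)) (Function('Y')(V, x) = Mul(Add(6, x), Pow(Add(4, V), -1)) = Mul(Pow(Add(4, V), -1), Add(6, x)))
Function('o')(w) = Add(Rational(15, 2), Mul(Rational(1, 4), w)) (Function('o')(w) = Add(Mul(Pow(Add(4, 0), -1), Add(6, w)), 6) = Add(Mul(Pow(4, -1), Add(6, w)), 6) = Add(Mul(Rational(1, 4), Add(6, w)), 6) = Add(Add(Rational(3, 2), Mul(Rational(1, 4), w)), 6) = Add(Rational(15, 2), Mul(Rational(1, 4), w)))
O = Rational(-123, 2) (O = Mul(Add(-19, 16), Add(Add(Rational(15, 2), Mul(Rational(1, 4), 0)), 13)) = Mul(-3, Add(Add(Rational(15, 2), 0), 13)) = Mul(-3, Add(Rational(15, 2), 13)) = Mul(-3, Rational(41, 2)) = Rational(-123, 2) ≈ -61.500)
Mul(Mul(-16, 46), O) = Mul(Mul(-16, 46), Rational(-123, 2)) = Mul(-736, Rational(-123, 2)) = 45264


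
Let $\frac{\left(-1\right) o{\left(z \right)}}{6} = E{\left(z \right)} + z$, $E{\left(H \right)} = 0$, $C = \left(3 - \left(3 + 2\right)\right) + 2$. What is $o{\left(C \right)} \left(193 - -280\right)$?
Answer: $0$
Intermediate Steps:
$C = 0$ ($C = \left(3 - 5\right) + 2 = -2 + 2 = 0$)
$o{\left(z \right)} = - 6 z$ ($o{\left(z \right)} = - 6 \left(0 + z\right) = - 6 z$)
$o{\left(C \right)} \left(193 - -280\right) = \left(-6\right) 0 \left(193 - -280\right) = 0 \left(193 + 280\right) = 0 \cdot 473 = 0$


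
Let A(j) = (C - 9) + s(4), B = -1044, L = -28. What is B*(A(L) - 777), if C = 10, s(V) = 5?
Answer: 804924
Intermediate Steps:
A(j) = 6 (A(j) = (10 - 9) + 5 = 1 + 5 = 6)
B*(A(L) - 777) = -1044*(6 - 777) = -1044*(-771) = 804924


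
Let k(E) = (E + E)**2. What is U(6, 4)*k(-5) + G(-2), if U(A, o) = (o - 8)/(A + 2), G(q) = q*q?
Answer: -46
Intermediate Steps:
G(q) = q**2
U(A, o) = (-8 + o)/(2 + A)
k(E) = 4*E**2 (k(E) = (2*E)**2 = 4*E**2)
U(6, 4)*k(-5) + G(-2) = ((-8 + 4)/(2 + 6))*(4*(-5)**2) + (-2)**2 = (-4/8)*(4*25) + 4 = ((1/8)*(-4))*100 + 4 = -1/2*100 + 4 = -50 + 4 = -46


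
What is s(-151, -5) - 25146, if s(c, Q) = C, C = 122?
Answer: -25024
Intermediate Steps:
s(c, Q) = 122
s(-151, -5) - 25146 = 122 - 25146 = -25024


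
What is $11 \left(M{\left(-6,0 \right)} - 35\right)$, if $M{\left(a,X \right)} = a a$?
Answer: $11$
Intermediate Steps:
$M{\left(a,X \right)} = a^{2}$
$11 \left(M{\left(-6,0 \right)} - 35\right) = 11 \left(\left(-6\right)^{2} - 35\right) = 11 \left(36 - 35\right) = 11 \cdot 1 = 11$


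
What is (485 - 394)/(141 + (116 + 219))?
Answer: 13/68 ≈ 0.19118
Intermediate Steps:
(485 - 394)/(141 + (116 + 219)) = 91/(141 + 335) = 91/476 = 91*(1/476) = 13/68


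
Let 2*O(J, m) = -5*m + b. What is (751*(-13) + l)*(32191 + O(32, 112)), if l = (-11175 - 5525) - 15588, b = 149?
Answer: -2690044521/2 ≈ -1.3450e+9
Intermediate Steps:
O(J, m) = 149/2 - 5*m/2 (O(J, m) = (-5*m + 149)/2 = (149 - 5*m)/2 = 149/2 - 5*m/2)
l = -32288 (l = -16700 - 15588 = -32288)
(751*(-13) + l)*(32191 + O(32, 112)) = (751*(-13) - 32288)*(32191 + (149/2 - 5/2*112)) = (-9763 - 32288)*(32191 + (149/2 - 280)) = -42051*(32191 - 411/2) = -42051*63971/2 = -2690044521/2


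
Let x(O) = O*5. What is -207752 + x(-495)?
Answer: -210227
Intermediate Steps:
x(O) = 5*O
-207752 + x(-495) = -207752 + 5*(-495) = -207752 - 2475 = -210227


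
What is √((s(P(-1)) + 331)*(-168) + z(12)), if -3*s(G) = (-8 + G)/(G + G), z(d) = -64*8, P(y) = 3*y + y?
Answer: 2*I*√14009 ≈ 236.72*I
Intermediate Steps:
P(y) = 4*y
z(d) = -512
s(G) = -(-8 + G)/(6*G) (s(G) = -(-8 + G)/(3*(G + G)) = -(-8 + G)/(3*(2*G)) = -(-8 + G)*1/(2*G)/3 = -(-8 + G)/(6*G))
√((s(P(-1)) + 331)*(-168) + z(12)) = √(((8 - 4*(-1))/(6*((4*(-1)))) + 331)*(-168) - 512) = √(((⅙)*(8 - 1*(-4))/(-4) + 331)*(-168) - 512) = √(((⅙)*(-¼)*(8 + 4) + 331)*(-168) - 512) = √(((⅙)*(-¼)*12 + 331)*(-168) - 512) = √((-½ + 331)*(-168) - 512) = √((661/2)*(-168) - 512) = √(-55524 - 512) = √(-56036) = 2*I*√14009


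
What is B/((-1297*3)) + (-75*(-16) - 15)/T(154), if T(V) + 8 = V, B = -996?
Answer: 1585417/189362 ≈ 8.3724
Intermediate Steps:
T(V) = -8 + V
B/((-1297*3)) + (-75*(-16) - 15)/T(154) = -996/((-1297*3)) + (-75*(-16) - 15)/(-8 + 154) = -996/(-3891) + (1200 - 15)/146 = -996*(-1/3891) + 1185*(1/146) = 332/1297 + 1185/146 = 1585417/189362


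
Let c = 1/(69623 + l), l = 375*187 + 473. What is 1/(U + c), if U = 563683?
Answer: 140221/79040193944 ≈ 1.7740e-6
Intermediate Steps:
l = 70598 (l = 70125 + 473 = 70598)
c = 1/140221 (c = 1/(69623 + 70598) = 1/140221 ≈ 7.1316e-6)
1/(U + c) = 1/(563683 + 1/140221) = 1/(79040193944/140221) = 140221/79040193944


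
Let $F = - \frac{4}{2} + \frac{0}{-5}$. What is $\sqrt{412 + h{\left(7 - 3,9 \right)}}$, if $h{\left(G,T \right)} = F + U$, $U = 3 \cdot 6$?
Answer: $2 \sqrt{107} \approx 20.688$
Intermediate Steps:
$U = 18$
$F = -2$ ($F = \left(-4\right) \frac{1}{2} + 0 \left(- \frac{1}{5}\right) = -2 + 0 = -2$)
$h{\left(G,T \right)} = 16$ ($h{\left(G,T \right)} = -2 + 18 = 16$)
$\sqrt{412 + h{\left(7 - 3,9 \right)}} = \sqrt{412 + 16} = \sqrt{428} = 2 \sqrt{107}$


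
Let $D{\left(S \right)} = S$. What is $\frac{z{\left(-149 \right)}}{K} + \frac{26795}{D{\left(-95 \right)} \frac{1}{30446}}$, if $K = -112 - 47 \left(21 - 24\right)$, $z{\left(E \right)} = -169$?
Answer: $- \frac{4731646517}{551} \approx -8.5874 \cdot 10^{6}$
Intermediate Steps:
$K = 29$ ($K = -112 - -141 = -112 + 141 = 29$)
$\frac{z{\left(-149 \right)}}{K} + \frac{26795}{D{\left(-95 \right)} \frac{1}{30446}} = - \frac{169}{29} + \frac{26795}{\left(-95\right) \frac{1}{30446}} = \left(-169\right) \frac{1}{29} + \frac{26795}{\left(-95\right) \frac{1}{30446}} = - \frac{169}{29} + \frac{26795}{- \frac{95}{30446}} = - \frac{169}{29} + 26795 \left(- \frac{30446}{95}\right) = - \frac{169}{29} - \frac{163160114}{19} = - \frac{4731646517}{551}$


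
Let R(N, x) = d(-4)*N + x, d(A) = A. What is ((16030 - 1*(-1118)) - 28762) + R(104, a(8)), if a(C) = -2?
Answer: -12032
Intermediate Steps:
R(N, x) = x - 4*N (R(N, x) = -4*N + x = x - 4*N)
((16030 - 1*(-1118)) - 28762) + R(104, a(8)) = ((16030 - 1*(-1118)) - 28762) + (-2 - 4*104) = ((16030 + 1118) - 28762) + (-2 - 416) = (17148 - 28762) - 418 = -11614 - 418 = -12032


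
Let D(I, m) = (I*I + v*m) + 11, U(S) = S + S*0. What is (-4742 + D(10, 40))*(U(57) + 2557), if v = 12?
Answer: -10850714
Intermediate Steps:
U(S) = S (U(S) = S + 0 = S)
D(I, m) = 11 + I² + 12*m (D(I, m) = (I*I + 12*m) + 11 = (I² + 12*m) + 11 = 11 + I² + 12*m)
(-4742 + D(10, 40))*(U(57) + 2557) = (-4742 + (11 + 10² + 12*40))*(57 + 2557) = (-4742 + (11 + 100 + 480))*2614 = (-4742 + 591)*2614 = -4151*2614 = -10850714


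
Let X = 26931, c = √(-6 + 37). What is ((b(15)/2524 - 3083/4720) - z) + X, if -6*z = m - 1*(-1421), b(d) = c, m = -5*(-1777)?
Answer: 405655871/14160 + √31/2524 ≈ 28648.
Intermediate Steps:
c = √31 ≈ 5.5678
m = 8885
b(d) = √31
z = -5153/3 (z = -(8885 - 1*(-1421))/6 = -(8885 + 1421)/6 = -⅙*10306 = -5153/3 ≈ -1717.7)
((b(15)/2524 - 3083/4720) - z) + X = ((√31/2524 - 3083/4720) - 1*(-5153/3)) + 26931 = ((√31*(1/2524) - 3083*1/4720) + 5153/3) + 26931 = ((√31/2524 - 3083/4720) + 5153/3) + 26931 = ((-3083/4720 + √31/2524) + 5153/3) + 26931 = (24312911/14160 + √31/2524) + 26931 = 405655871/14160 + √31/2524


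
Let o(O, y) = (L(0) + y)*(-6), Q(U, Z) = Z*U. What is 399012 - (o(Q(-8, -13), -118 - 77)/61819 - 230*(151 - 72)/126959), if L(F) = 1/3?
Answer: 3131638046683170/7848478421 ≈ 3.9901e+5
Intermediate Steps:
Q(U, Z) = U*Z
L(F) = ⅓
o(O, y) = -2 - 6*y (o(O, y) = (⅓ + y)*(-6) = -2 - 6*y)
399012 - (o(Q(-8, -13), -118 - 77)/61819 - 230*(151 - 72)/126959) = 399012 - ((-2 - 6*(-118 - 77))/61819 - 230*(151 - 72)/126959) = 399012 - ((-2 - 6*(-195))*(1/61819) - 230*79*(1/126959)) = 399012 - ((-2 + 1170)*(1/61819) - 18170*1/126959) = 399012 - (1168*(1/61819) - 18170/126959) = 399012 - (1168/61819 - 18170/126959) = 399012 - 1*(-974963118/7848478421) = 399012 + 974963118/7848478421 = 3131638046683170/7848478421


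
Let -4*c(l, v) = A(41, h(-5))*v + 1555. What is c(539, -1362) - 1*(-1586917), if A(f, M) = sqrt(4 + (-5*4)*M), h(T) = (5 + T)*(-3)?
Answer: 6348837/4 ≈ 1.5872e+6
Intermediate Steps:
h(T) = -15 - 3*T
A(f, M) = sqrt(4 - 20*M)
c(l, v) = -1555/4 - v/2 (c(l, v) = -((2*sqrt(1 - 5*(-15 - 3*(-5))))*v + 1555)/4 = -((2*sqrt(1 - 5*(-15 + 15)))*v + 1555)/4 = -((2*sqrt(1 - 5*0))*v + 1555)/4 = -((2*sqrt(1 + 0))*v + 1555)/4 = -((2*sqrt(1))*v + 1555)/4 = -((2*1)*v + 1555)/4 = -(2*v + 1555)/4 = -(1555 + 2*v)/4 = -1555/4 - v/2)
c(539, -1362) - 1*(-1586917) = (-1555/4 - 1/2*(-1362)) - 1*(-1586917) = (-1555/4 + 681) + 1586917 = 1169/4 + 1586917 = 6348837/4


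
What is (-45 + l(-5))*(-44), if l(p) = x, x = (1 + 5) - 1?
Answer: 1760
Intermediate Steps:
x = 5 (x = 6 - 1 = 5)
l(p) = 5
(-45 + l(-5))*(-44) = (-45 + 5)*(-44) = -40*(-44) = 1760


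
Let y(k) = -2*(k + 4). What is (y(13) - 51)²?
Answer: 7225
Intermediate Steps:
y(k) = -8 - 2*k (y(k) = -2*(4 + k) = -8 - 2*k)
(y(13) - 51)² = ((-8 - 2*13) - 51)² = ((-8 - 26) - 51)² = (-34 - 51)² = (-85)² = 7225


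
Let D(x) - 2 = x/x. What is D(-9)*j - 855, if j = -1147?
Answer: -4296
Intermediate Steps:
D(x) = 3 (D(x) = 2 + x/x = 2 + 1 = 3)
D(-9)*j - 855 = 3*(-1147) - 855 = -3441 - 855 = -4296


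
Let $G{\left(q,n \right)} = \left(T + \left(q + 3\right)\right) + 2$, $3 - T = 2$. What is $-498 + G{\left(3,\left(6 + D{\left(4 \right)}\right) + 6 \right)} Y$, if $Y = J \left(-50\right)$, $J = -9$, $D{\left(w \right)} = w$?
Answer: $3552$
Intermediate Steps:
$T = 1$ ($T = 3 - 2 = 1$)
$G{\left(q,n \right)} = 6 + q$ ($G{\left(q,n \right)} = \left(1 + \left(q + 3\right)\right) + 2 = \left(1 + \left(3 + q\right)\right) + 2 = \left(4 + q\right) + 2 = 6 + q$)
$Y = 450$ ($Y = \left(-9\right) \left(-50\right) = 450$)
$-498 + G{\left(3,\left(6 + D{\left(4 \right)}\right) + 6 \right)} Y = -498 + \left(6 + 3\right) 450 = -498 + 9 \cdot 450 = -498 + 4050 = 3552$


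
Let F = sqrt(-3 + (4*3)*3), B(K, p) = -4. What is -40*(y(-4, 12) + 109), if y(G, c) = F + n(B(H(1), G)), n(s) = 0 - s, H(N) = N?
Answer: -4520 - 40*sqrt(33) ≈ -4749.8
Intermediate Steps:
n(s) = -s
F = sqrt(33) (F = sqrt(-3 + 12*3) = sqrt(-3 + 36) = sqrt(33) ≈ 5.7446)
y(G, c) = 4 + sqrt(33) (y(G, c) = sqrt(33) - 1*(-4) = sqrt(33) + 4 = 4 + sqrt(33))
-40*(y(-4, 12) + 109) = -40*((4 + sqrt(33)) + 109) = -40*(113 + sqrt(33)) = -4520 - 40*sqrt(33)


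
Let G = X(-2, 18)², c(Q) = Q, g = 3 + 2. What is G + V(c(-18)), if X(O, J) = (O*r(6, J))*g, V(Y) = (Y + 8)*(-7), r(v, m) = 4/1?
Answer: 1670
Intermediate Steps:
r(v, m) = 4 (r(v, m) = 4*1 = 4)
g = 5
V(Y) = -56 - 7*Y (V(Y) = (8 + Y)*(-7) = -56 - 7*Y)
X(O, J) = 20*O (X(O, J) = (O*4)*5 = (4*O)*5 = 20*O)
G = 1600 (G = (20*(-2))² = (-40)² = 1600)
G + V(c(-18)) = 1600 + (-56 - 7*(-18)) = 1600 + (-56 + 126) = 1600 + 70 = 1670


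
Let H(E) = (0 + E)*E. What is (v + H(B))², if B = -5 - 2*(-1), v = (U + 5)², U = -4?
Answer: 100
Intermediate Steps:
v = 1 (v = (-4 + 5)² = 1² = 1)
B = -3 (B = -5 + 2 = -3)
H(E) = E² (H(E) = E*E = E²)
(v + H(B))² = (1 + (-3)²)² = (1 + 9)² = 10² = 100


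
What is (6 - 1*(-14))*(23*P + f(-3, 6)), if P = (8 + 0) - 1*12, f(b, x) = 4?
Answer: -1760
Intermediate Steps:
P = -4 (P = 8 - 12 = -4)
(6 - 1*(-14))*(23*P + f(-3, 6)) = (6 - 1*(-14))*(23*(-4) + 4) = (6 + 14)*(-92 + 4) = 20*(-88) = -1760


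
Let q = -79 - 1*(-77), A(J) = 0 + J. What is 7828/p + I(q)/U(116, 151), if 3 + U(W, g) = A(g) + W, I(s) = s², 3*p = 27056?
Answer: 10375/11748 ≈ 0.88313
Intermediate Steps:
p = 27056/3 (p = (⅓)*27056 = 27056/3 ≈ 9018.7)
A(J) = J
q = -2 (q = -79 + 77 = -2)
U(W, g) = -3 + W + g (U(W, g) = -3 + (g + W) = -3 + (W + g) = -3 + W + g)
7828/p + I(q)/U(116, 151) = 7828/(27056/3) + (-2)²/(-3 + 116 + 151) = 7828*(3/27056) + 4/264 = 309/356 + 4*(1/264) = 309/356 + 1/66 = 10375/11748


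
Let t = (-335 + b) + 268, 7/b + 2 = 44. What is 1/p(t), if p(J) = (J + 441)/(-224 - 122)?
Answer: -2076/2245 ≈ -0.92472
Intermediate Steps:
b = 1/6 (b = 7/(-2 + 44) = 7/42 = 7*(1/42) = 1/6 ≈ 0.16667)
t = -401/6 (t = (-335 + 1/6) + 268 = -2009/6 + 268 = -401/6 ≈ -66.833)
p(J) = -441/346 - J/346 (p(J) = (441 + J)/(-346) = (441 + J)*(-1/346) = -441/346 - J/346)
1/p(t) = 1/(-441/346 - 1/346*(-401/6)) = 1/(-441/346 + 401/2076) = 1/(-2245/2076) = -2076/2245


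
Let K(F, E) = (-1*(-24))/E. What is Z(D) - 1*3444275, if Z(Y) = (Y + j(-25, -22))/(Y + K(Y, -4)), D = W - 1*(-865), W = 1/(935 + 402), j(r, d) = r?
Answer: -3955693606019/1148484 ≈ -3.4443e+6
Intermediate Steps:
K(F, E) = 24/E
W = 1/1337 ≈ 0.00074794
D = 1156506/1337 (D = 1/1337 - 1*(-865) = 1/1337 + 865 = 1156506/1337 ≈ 865.00)
Z(Y) = (-25 + Y)/(-6 + Y) (Z(Y) = (Y - 25)/(Y + 24/(-4)) = (-25 + Y)/(Y + 24*(-¼)) = (-25 + Y)/(Y - 6) = (-25 + Y)/(-6 + Y))
Z(D) - 1*3444275 = (-25 + 1156506/1337)/(-6 + 1156506/1337) - 1*3444275 = (1123081/1337)/(1148484/1337) - 3444275 = (1337/1148484)*(1123081/1337) - 3444275 = 1123081/1148484 - 3444275 = -3955693606019/1148484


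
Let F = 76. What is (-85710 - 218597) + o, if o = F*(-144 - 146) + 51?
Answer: -326296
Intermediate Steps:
o = -21989 (o = 76*(-144 - 146) + 51 = 76*(-290) + 51 = -22040 + 51 = -21989)
(-85710 - 218597) + o = (-85710 - 218597) - 21989 = -304307 - 21989 = -326296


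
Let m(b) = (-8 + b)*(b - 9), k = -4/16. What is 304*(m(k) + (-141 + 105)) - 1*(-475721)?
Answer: 487976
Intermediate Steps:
k = -1/4 (k = -4*1/16 = -1/4 ≈ -0.25000)
m(b) = (-9 + b)*(-8 + b) (m(b) = (-8 + b)*(-9 + b) = (-9 + b)*(-8 + b))
304*(m(k) + (-141 + 105)) - 1*(-475721) = 304*((72 + (-1/4)**2 - 17*(-1/4)) + (-141 + 105)) - 1*(-475721) = 304*((72 + 1/16 + 17/4) - 36) + 475721 = 304*(1221/16 - 36) + 475721 = 304*(645/16) + 475721 = 12255 + 475721 = 487976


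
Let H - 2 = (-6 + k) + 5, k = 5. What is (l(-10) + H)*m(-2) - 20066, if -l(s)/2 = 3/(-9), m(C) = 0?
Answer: -20066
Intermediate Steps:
l(s) = ⅔ (l(s) = -6/(-9) = -6*(-1)/9 = -2*(-⅓) = ⅔)
H = 6 (H = 2 + ((-6 + 5) + 5) = 2 + (-1 + 5) = 2 + 4 = 6)
(l(-10) + H)*m(-2) - 20066 = (⅔ + 6)*0 - 20066 = (20/3)*0 - 20066 = 0 - 20066 = -20066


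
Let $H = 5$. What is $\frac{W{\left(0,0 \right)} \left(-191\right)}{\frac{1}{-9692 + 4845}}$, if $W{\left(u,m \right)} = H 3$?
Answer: $13886655$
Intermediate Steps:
$W{\left(u,m \right)} = 15$ ($W{\left(u,m \right)} = 5 \cdot 3 = 15$)
$\frac{W{\left(0,0 \right)} \left(-191\right)}{\frac{1}{-9692 + 4845}} = \frac{15 \left(-191\right)}{\frac{1}{-9692 + 4845}} = - \frac{2865}{\frac{1}{-4847}} = - \frac{2865}{- \frac{1}{4847}} = \left(-2865\right) \left(-4847\right) = 13886655$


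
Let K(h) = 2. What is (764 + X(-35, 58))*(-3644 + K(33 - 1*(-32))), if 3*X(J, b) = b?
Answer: -2852900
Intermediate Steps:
X(J, b) = b/3
(764 + X(-35, 58))*(-3644 + K(33 - 1*(-32))) = (764 + (⅓)*58)*(-3644 + 2) = (764 + 58/3)*(-3642) = (2350/3)*(-3642) = -2852900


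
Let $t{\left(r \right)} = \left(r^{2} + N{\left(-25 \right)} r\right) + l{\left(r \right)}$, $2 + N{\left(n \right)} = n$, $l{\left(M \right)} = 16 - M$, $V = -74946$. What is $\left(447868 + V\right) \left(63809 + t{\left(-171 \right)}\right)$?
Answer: $36491909388$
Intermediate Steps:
$N{\left(n \right)} = -2 + n$
$t{\left(r \right)} = 16 + r^{2} - 28 r$ ($t{\left(r \right)} = \left(r^{2} + \left(-2 - 25\right) r\right) - \left(-16 + r\right) = \left(r^{2} - 27 r\right) - \left(-16 + r\right) = 16 + r^{2} - 28 r$)
$\left(447868 + V\right) \left(63809 + t{\left(-171 \right)}\right) = \left(447868 - 74946\right) \left(63809 + \left(16 + \left(-171\right)^{2} - -4788\right)\right) = 372922 \left(63809 + \left(16 + 29241 + 4788\right)\right) = 372922 \left(63809 + 34045\right) = 372922 \cdot 97854 = 36491909388$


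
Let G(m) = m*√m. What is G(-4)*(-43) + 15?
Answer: 15 + 344*I ≈ 15.0 + 344.0*I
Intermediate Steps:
G(m) = m^(3/2)
G(-4)*(-43) + 15 = (-4)^(3/2)*(-43) + 15 = -8*I*(-43) + 15 = 344*I + 15 = 15 + 344*I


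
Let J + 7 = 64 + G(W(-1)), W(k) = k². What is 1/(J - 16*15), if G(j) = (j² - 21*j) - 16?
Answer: -1/219 ≈ -0.0045662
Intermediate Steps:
G(j) = -16 + j² - 21*j
J = 21 (J = -7 + (64 + (-16 + ((-1)²)² - 21*(-1)²)) = -7 + (64 + (-16 + 1² - 21*1)) = -7 + (64 + (-16 + 1 - 21)) = -7 + (64 - 36) = -7 + 28 = 21)
1/(J - 16*15) = 1/(21 - 16*15) = 1/(21 - 240) = 1/(-219) = -1/219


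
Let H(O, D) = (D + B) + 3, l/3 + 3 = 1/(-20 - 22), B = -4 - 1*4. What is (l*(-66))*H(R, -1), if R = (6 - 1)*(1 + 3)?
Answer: -25146/7 ≈ -3592.3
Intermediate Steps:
B = -8 (B = -4 - 4 = -8)
l = -127/14 (l = -9 + 3/(-20 - 22) = -9 + 3/(-42) = -9 + 3*(-1/42) = -9 - 1/14 = -127/14 ≈ -9.0714)
R = 20 (R = 5*4 = 20)
H(O, D) = -5 + D (H(O, D) = (D - 8) + 3 = (-8 + D) + 3 = -5 + D)
(l*(-66))*H(R, -1) = (-127/14*(-66))*(-5 - 1) = (4191/7)*(-6) = -25146/7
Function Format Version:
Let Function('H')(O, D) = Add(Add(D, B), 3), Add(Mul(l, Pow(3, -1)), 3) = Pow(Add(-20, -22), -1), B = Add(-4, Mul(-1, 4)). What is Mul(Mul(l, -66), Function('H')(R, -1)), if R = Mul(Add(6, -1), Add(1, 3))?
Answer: Rational(-25146, 7) ≈ -3592.3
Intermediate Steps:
B = -8 (B = Add(-4, -4) = -8)
l = Rational(-127, 14) (l = Add(-9, Mul(3, Pow(Add(-20, -22), -1))) = Add(-9, Mul(3, Pow(-42, -1))) = Add(-9, Mul(3, Rational(-1, 42))) = Add(-9, Rational(-1, 14)) = Rational(-127, 14) ≈ -9.0714)
R = 20 (R = Mul(5, 4) = 20)
Function('H')(O, D) = Add(-5, D) (Function('H')(O, D) = Add(Add(D, -8), 3) = Add(Add(-8, D), 3) = Add(-5, D))
Mul(Mul(l, -66), Function('H')(R, -1)) = Mul(Mul(Rational(-127, 14), -66), Add(-5, -1)) = Mul(Rational(4191, 7), -6) = Rational(-25146, 7)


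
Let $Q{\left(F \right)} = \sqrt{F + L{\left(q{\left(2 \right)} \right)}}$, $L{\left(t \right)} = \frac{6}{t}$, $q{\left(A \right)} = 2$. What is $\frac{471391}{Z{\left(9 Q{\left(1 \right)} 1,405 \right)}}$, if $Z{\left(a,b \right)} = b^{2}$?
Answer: $\frac{471391}{164025} \approx 2.8739$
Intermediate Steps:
$Q{\left(F \right)} = \sqrt{3 + F}$ ($Q{\left(F \right)} = \sqrt{F + \frac{6}{2}} = \sqrt{F + 6 \cdot \frac{1}{2}} = \sqrt{F + 3} = \sqrt{3 + F}$)
$\frac{471391}{Z{\left(9 Q{\left(1 \right)} 1,405 \right)}} = \frac{471391}{405^{2}} = \frac{471391}{164025}$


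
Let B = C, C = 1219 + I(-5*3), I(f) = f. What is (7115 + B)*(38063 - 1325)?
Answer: 305623422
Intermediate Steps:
C = 1204 (C = 1219 - 5*3 = 1219 - 15 = 1204)
B = 1204
(7115 + B)*(38063 - 1325) = (7115 + 1204)*(38063 - 1325) = 8319*36738 = 305623422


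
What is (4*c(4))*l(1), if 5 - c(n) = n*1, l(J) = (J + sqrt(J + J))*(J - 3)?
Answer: -8 - 8*sqrt(2) ≈ -19.314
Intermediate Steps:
l(J) = (-3 + J)*(J + sqrt(2)*sqrt(J)) (l(J) = (J + sqrt(2*J))*(-3 + J) = (J + sqrt(2)*sqrt(J))*(-3 + J) = (-3 + J)*(J + sqrt(2)*sqrt(J)))
c(n) = 5 - n
(4*c(4))*l(1) = (4*(5 - 1*4))*(1**2 - 3*1 + sqrt(2)*1**(3/2) - 3*sqrt(2)*sqrt(1)) = (4*(5 - 4))*(1 - 3 + sqrt(2)*1 - 3*sqrt(2)*1) = (4*1)*(1 - 3 + sqrt(2) - 3*sqrt(2)) = 4*(-2 - 2*sqrt(2)) = -8 - 8*sqrt(2)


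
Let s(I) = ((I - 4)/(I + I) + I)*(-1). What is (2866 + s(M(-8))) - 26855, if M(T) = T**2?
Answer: -769711/32 ≈ -24053.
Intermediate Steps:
s(I) = -I - (-4 + I)/(2*I) (s(I) = ((-4 + I)/((2*I)) + I)*(-1) = ((-4 + I)*(1/(2*I)) + I)*(-1) = ((-4 + I)/(2*I) + I)*(-1) = (I + (-4 + I)/(2*I))*(-1) = -I - (-4 + I)/(2*I))
(2866 + s(M(-8))) - 26855 = (2866 + (-1/2 - 1*(-8)**2 + 2/((-8)**2))) - 26855 = (2866 + (-1/2 - 1*64 + 2/64)) - 26855 = (2866 + (-1/2 - 64 + 2*(1/64))) - 26855 = (2866 + (-1/2 - 64 + 1/32)) - 26855 = (2866 - 2063/32) - 26855 = 89649/32 - 26855 = -769711/32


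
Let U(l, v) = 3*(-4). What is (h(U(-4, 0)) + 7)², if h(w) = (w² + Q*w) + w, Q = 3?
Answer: 10609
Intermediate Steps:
U(l, v) = -12
h(w) = w² + 4*w (h(w) = (w² + 3*w) + w = w² + 4*w)
(h(U(-4, 0)) + 7)² = (-12*(4 - 12) + 7)² = (-12*(-8) + 7)² = (96 + 7)² = 103² = 10609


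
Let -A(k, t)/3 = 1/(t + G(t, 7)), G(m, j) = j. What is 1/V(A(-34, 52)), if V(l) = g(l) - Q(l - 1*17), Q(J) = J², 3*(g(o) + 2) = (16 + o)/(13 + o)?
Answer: -7978452/2332267795 ≈ -0.0034209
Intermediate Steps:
g(o) = -2 + (16 + o)/(3*(13 + o)) (g(o) = -2 + ((16 + o)/(13 + o))/3 = -2 + (16 + o)/(3*(13 + o)))
A(k, t) = -3/(7 + t) (A(k, t) = -3/(t + 7) = -3/(7 + t))
V(l) = -(-17 + l)² + (-62 - 5*l)/(3*(13 + l)) (V(l) = (-62 - 5*l)/(3*(13 + l)) - (l - 1*17)² = (-62 - 5*l)/(3*(13 + l)) - (l - 17)² = (-62 - 5*l)/(3*(13 + l)) - (-17 + l)² = -(-17 + l)² + (-62 - 5*l)/(3*(13 + l)))
1/V(A(-34, 52)) = 1/((-11333 - 3*(-27/(7 + 52)³) + 63*(-3/(7 + 52))² + 454*(-3/(7 + 52)))/(3*(13 - 3/(7 + 52)))) = 1/((-11333 - 3*(-3/59)³ + 63*(-3/59)² + 454*(-3/59))/(3*(13 - 3/59))) = 1/((-11333 - 3*(-27/205379) + 63*(9/3481) - 1362/59)/(3*(764/59))) = 1/((⅓)*(59/764)*(-11333 + 81/205379 + 567/3481 - 1362/59)) = 1/((⅓)*(59/764)*(-2332267795/205379)) = 1/(-2332267795/7978452) = -7978452/2332267795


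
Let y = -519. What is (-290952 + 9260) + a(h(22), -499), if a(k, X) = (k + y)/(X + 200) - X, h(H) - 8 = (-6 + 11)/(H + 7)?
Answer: -2438209689/8671 ≈ -2.8119e+5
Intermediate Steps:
h(H) = 8 + 5/(7 + H) (h(H) = 8 + (-6 + 11)/(H + 7) = 8 + 5/(7 + H))
a(k, X) = -X + (-519 + k)/(200 + X) (a(k, X) = (k - 519)/(X + 200) - X = (-519 + k)/(200 + X) - X = -X + (-519 + k)/(200 + X))
(-290952 + 9260) + a(h(22), -499) = (-290952 + 9260) + (-519 + (61 + 8*22)/(7 + 22) - 1*(-499)² - 200*(-499))/(200 - 499) = -281692 + (-519 + (61 + 176)/29 - 1*249001 + 99800)/(-299) = -281692 - (-519 + (1/29)*237 - 249001 + 99800)/299 = -281692 - (-519 + 237/29 - 249001 + 99800)/299 = -281692 - 1/299*(-4341643/29) = -281692 + 4341643/8671 = -2438209689/8671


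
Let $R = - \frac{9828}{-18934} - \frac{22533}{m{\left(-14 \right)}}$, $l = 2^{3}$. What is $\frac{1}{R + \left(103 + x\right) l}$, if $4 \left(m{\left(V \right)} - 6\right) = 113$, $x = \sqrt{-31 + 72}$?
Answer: $\frac{140141350000165}{21143541017425858} - \frac{3364309052882 \sqrt{41}}{10571770508712929} \approx 0.0045904$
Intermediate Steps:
$l = 8$
$x = \sqrt{41} \approx 6.4031$
$m{\left(V \right)} = \frac{137}{4}$ ($m{\left(V \right)} = 6 + \frac{1}{4} \cdot 113 = 6 + \frac{113}{4} = \frac{137}{4}$)
$R = - \frac{852606426}{1296979}$ ($R = - \frac{9828}{-18934} - \frac{22533}{\frac{137}{4}} = \left(-9828\right) \left(- \frac{1}{18934}\right) - \frac{90132}{137} = \frac{4914}{9467} - \frac{90132}{137} = - \frac{852606426}{1296979} \approx -657.38$)
$\frac{1}{R + \left(103 + x\right) l} = \frac{1}{- \frac{852606426}{1296979} + \left(103 + \sqrt{41}\right) 8} = \frac{1}{- \frac{852606426}{1296979} + \left(824 + 8 \sqrt{41}\right)} = \frac{1}{\frac{216104270}{1296979} + 8 \sqrt{41}}$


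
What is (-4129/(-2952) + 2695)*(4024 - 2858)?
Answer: 4640545327/1476 ≈ 3.1440e+6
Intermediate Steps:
(-4129/(-2952) + 2695)*(4024 - 2858) = (-4129*(-1/2952) + 2695)*1166 = (4129/2952 + 2695)*1166 = (7959769/2952)*1166 = 4640545327/1476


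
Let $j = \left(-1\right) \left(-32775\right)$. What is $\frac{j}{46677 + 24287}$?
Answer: $\frac{32775}{70964} \approx 0.46185$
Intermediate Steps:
$j = 32775$
$\frac{j}{46677 + 24287} = \frac{32775}{46677 + 24287} = \frac{32775}{70964}$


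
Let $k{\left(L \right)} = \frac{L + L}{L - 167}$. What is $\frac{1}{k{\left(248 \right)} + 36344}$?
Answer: $\frac{81}{2944360} \approx 2.751 \cdot 10^{-5}$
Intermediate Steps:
$k{\left(L \right)} = \frac{2 L}{-167 + L}$
$\frac{1}{k{\left(248 \right)} + 36344} = \frac{1}{2 \cdot 248 \frac{1}{-167 + 248} + 36344} = \frac{1}{2 \cdot 248 \cdot \frac{1}{81} + 36344} = \frac{1}{\frac{496}{81} + 36344} = \frac{1}{\frac{2944360}{81}} = \frac{81}{2944360}$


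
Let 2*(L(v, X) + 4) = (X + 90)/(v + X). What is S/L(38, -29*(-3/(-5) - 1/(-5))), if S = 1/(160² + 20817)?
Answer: -74/5987793 ≈ -1.2358e-5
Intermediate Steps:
L(v, X) = -4 + (90 + X)/(2*(X + v)) (L(v, X) = -4 + ((X + 90)/(v + X))/2 = -4 + ((90 + X)/(X + v))/2 = -4 + (90 + X)/(2*(X + v)))
S = 1/46417 (S = 1/(25600 + 20817) = 1/46417 ≈ 2.1544e-5)
S/L(38, -29*(-3/(-5) - 1/(-5))) = 1/(46417*(((45 - 4*38 - (-203)*(-3/(-5) - 1/(-5))/2)/(-29*(-3/(-5) - 1/(-5)) + 38)))) = 1/(46417*(((45 - 152 - (-203)*(-3*(-⅕) - 1*(-⅕))/2)/(-29*(-3*(-⅕) - 1*(-⅕)) + 38)))) = 1/(46417*(((45 - 152 - (-203)*(⅗ + ⅕)/2)/(-29*(⅗ + ⅕) + 38)))) = 1/(46417*(((45 - 152 - (-203)*4/(2*5))/(-29*⅘ + 38)))) = 1/(46417*(((45 - 152 - 7/2*(-116/5))/(-116/5 + 38)))) = 1/(46417*(((45 - 152 + 406/5)/(74/5)))) = 1/(46417*(((5/74)*(-129/5)))) = 1/(46417*(-129/74)) = (1/46417)*(-74/129) = -74/5987793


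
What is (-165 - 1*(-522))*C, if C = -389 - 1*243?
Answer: -225624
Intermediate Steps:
C = -632 (C = -389 - 243 = -632)
(-165 - 1*(-522))*C = (-165 - 1*(-522))*(-632) = (-165 + 522)*(-632) = 357*(-632) = -225624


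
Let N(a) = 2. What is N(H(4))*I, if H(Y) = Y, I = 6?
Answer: 12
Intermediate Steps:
N(H(4))*I = 2*6 = 12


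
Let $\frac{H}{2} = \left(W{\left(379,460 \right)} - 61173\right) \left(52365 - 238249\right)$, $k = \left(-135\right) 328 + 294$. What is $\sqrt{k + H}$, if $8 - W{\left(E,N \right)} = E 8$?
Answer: $\sqrt{23866346310} \approx 1.5449 \cdot 10^{5}$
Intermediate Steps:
$k = -43986$ ($k = -44280 + 294 = -43986$)
$W{\left(E,N \right)} = 8 - 8 E$ ($W{\left(E,N \right)} = 8 - E 8 = 8 - 8 E$)
$H = 23866390296$ ($H = 2 \left(\left(8 - 3032\right) - 61173\right) \left(52365 - 238249\right) = 2 \left(\left(8 - 3032\right) - 61173\right) \left(-185884\right) = 2 \left(-3024 - 61173\right) \left(-185884\right) = 2 \left(\left(-64197\right) \left(-185884\right)\right) = 2 \cdot 11933195148 = 23866390296$)
$\sqrt{k + H} = \sqrt{-43986 + 23866390296} = \sqrt{23866346310}$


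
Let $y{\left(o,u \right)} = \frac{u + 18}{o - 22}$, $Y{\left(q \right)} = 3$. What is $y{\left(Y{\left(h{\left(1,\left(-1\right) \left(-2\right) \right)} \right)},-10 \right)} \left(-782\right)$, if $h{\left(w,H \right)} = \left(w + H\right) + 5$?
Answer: $\frac{6256}{19} \approx 329.26$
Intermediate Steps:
$h{\left(w,H \right)} = 5 + H + w$ ($h{\left(w,H \right)} = \left(H + w\right) + 5 = 5 + H + w$)
$y{\left(o,u \right)} = \frac{18 + u}{-22 + o}$
$y{\left(Y{\left(h{\left(1,\left(-1\right) \left(-2\right) \right)} \right)},-10 \right)} \left(-782\right) = \frac{18 - 10}{-22 + 3} \left(-782\right) = \frac{1}{-19} \cdot 8 \left(-782\right) = \left(- \frac{1}{19}\right) 8 \left(-782\right) = \left(- \frac{8}{19}\right) \left(-782\right) = \frac{6256}{19}$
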